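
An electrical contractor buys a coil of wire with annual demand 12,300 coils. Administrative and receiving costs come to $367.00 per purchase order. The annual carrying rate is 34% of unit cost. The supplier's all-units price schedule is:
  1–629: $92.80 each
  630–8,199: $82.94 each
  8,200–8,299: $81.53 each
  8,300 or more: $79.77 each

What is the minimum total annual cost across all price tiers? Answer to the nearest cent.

TC* ≈ $1,036,210.11

Holding cost per unit per year at price C is H = 0.34·C.
Candidates are each tier's EOQ (if it falls in that tier) and each price-break quantity.
EOQ at $92.80 = 534.9 (feasible in tier 1): TC = 12,300×$92.80 + (12,300/534.9)×367 + (534.9/2)×0.34×$92.80 = $1,158,317.73.
EOQ at $82.94 = 565.8 < 630, so use break Q=630: TC = 12,300×$82.94 + (12,300/630.0)×367 + (630.0/2)×0.34×$82.94 = $1,036,210.11.
EOQ at $81.53 = 570.7 < 8200, so use break Q=8200: TC = 12,300×$81.53 + (12,300/8200.0)×367 + (8200.0/2)×0.34×$81.53 = $1,117,022.32.
EOQ at $79.77 = 577.0 < 8300, so use break Q=8300: TC = 12,300×$79.77 + (12,300/8300.0)×367 + (8300.0/2)×0.34×$79.77 = $1,094,270.34.
Lowest total cost among the candidates is at Q = 630.0.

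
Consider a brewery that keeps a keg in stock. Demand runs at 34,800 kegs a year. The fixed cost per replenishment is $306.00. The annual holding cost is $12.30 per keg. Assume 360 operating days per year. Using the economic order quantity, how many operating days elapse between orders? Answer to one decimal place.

Q* = √(2DS/H) = √(2 × 34,800 × 306 / 12.3) ≈ 1315.87.
Cycle time = Q*/D × 360 = 1315.87 / 34,800 × 360 ≈ 13.612 days.

T ≈ 13.6 days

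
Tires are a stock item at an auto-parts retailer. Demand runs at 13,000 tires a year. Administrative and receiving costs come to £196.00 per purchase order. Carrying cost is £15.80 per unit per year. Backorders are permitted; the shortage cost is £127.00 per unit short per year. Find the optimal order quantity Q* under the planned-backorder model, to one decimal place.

With planned backorders, Q* = √(2DS/H) · √((H+B)/B).
√(2DS/H) = √(2 × 13,000 × 196 / 15.8) = 567.919.
√((H+B)/B) = √((15.8+127)/127) = 1.0604.
Q* ≈ 602.211.

Q* ≈ 602.2 tires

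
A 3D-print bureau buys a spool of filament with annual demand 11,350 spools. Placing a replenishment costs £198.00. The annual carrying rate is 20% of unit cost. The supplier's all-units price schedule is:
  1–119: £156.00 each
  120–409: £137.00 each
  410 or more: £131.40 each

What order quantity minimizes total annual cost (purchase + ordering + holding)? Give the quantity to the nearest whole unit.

Holding cost per unit per year at price C is H = 0.20·C.
Candidates are each tier's EOQ (if it falls in that tier) and each price-break quantity.
Tier 1 (£156.00): EOQ = 379.5 exceeds tier's upper bound 119, so this tier is dominated.
EOQ at £137.00 = 405.0 (feasible in tier 2): TC = 11,350×£137.00 + (11,350/405.0)×198 + (405.0/2)×0.20×£137.00 = £1,566,047.39.
EOQ at £131.40 = 413.6 (feasible in tier 3): TC = 11,350×£131.40 + (11,350/413.6)×198 + (413.6/2)×0.20×£131.40 = £1,502,258.21.
Lowest total cost is £1,502,258.21 at Q = 413.6.

Q* ≈ 414 spools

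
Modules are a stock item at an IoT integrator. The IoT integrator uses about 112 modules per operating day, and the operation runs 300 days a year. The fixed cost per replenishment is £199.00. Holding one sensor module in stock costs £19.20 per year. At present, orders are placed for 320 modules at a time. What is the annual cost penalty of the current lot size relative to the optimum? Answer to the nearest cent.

Extra cost ≈ £7,943.34 per year

Annual demand D = 112 × 300 = 33,600.
EOQ = √(2DS/H) = √(2 × 33,600 × 199 / 19.2) ≈ 834.57.
Cost at Q* = (D/Q*)S + (Q*/2)H = √(2DSH) ≈ £16,023.66.
Cost at Q = 320: (33,600/320)×199 + (320/2)×19.2 = £20,895.00 + £3,072.00 = £23,967.00.
Excess = £23,967.00 − £16,023.66 = £7,943.34.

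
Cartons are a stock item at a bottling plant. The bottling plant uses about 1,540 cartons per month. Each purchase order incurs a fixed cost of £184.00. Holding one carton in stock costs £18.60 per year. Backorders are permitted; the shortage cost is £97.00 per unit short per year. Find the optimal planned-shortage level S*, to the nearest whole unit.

Annual demand D = 1,540 × 12 = 18,480.
With planned backorders, Q* = √(2DS/H) · √((H+B)/B).
√(2DS/H) = √(2 × 18,480 × 184 / 18.6) = 604.670.
√((H+B)/B) = √((18.6+97)/97) = 1.0917.
Q* ≈ 660.103.
S* = Q* · H/(H+B) = 660.103 × 18.6/115.6 ≈ 106.210.

S* ≈ 106 cartons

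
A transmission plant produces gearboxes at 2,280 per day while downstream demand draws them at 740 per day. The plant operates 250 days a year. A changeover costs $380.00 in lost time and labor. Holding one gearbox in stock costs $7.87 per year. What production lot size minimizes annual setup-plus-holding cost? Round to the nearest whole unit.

Q* ≈ 5,143 gearboxes

Annual demand D = 740 × 250 = 185,000.
Production build-up factor (1 − d/p) = 1 − 740/2,280 = 0.6754.
Q* = √(2DS / (H(1 − d/p))) = √(2 × 185,000 × 380 / (7.87 × 0.6754)).
= √(140,600,000 / 5.3157) ≈ 5142.951.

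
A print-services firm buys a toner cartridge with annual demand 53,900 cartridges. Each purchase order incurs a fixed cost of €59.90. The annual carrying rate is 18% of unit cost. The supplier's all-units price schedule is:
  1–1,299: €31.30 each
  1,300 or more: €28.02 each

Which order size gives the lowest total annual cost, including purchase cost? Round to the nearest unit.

Q* ≈ 1,300 cartridges

Holding cost per unit per year at price C is H = 0.18·C.
Evaluate total cost at each tier's feasible EOQ or, if the EOQ is below the tier, at the tier's minimum quantity.
EOQ at €31.30 = 1070.6 (feasible in tier 1): TC = 53,900×€31.30 + (53,900/1070.6)×59.9 + (1070.6/2)×0.18×€31.30 = €1,693,101.58.
EOQ at €28.02 = 1131.5 < 1300, so use break Q=1300: TC = 53,900×€28.02 + (53,900/1300.0)×59.9 + (1300.0/2)×0.18×€28.02 = €1,516,039.89.
Lowest total cost is €1,516,039.89 at Q = 1300.0.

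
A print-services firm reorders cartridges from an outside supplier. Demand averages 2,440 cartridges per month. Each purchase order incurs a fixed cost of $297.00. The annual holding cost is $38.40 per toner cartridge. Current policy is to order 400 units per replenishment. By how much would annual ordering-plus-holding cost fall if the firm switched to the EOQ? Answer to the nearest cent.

Extra cost ≈ $3,577.31 per year

Annual demand D = 2,440 × 12 = 29,280.
EOQ = √(2DS/H) = √(2 × 29,280 × 297 / 38.4) ≈ 673.00.
Cost at Q* = (D/Q*)S + (Q*/2)H = √(2DSH) ≈ $25,843.09.
Cost at Q = 400: (29,280/400)×297 + (400/2)×38.4 = $21,740.40 + $7,680.00 = $29,420.40.
Excess = $29,420.40 − $25,843.09 = $3,577.31.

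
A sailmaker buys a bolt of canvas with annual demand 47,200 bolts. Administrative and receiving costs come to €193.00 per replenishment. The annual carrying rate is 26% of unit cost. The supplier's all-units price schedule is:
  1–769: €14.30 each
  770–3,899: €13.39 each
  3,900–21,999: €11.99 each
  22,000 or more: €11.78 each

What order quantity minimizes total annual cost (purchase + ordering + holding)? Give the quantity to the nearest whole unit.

Q* ≈ 3,900 bolts

Holding cost per unit per year at price C is H = 0.26·C.
For each price level, check whether its EOQ is feasible; otherwise the best quantity at that price is the breakpoint.
Tier 1 (€14.30): EOQ = 2213.7 exceeds tier's upper bound 769, so this tier is dominated.
EOQ at €13.39 = 2287.6 (feasible in tier 2): TC = 47,200×€13.39 + (47,200/2287.6)×193 + (2287.6/2)×0.26×€13.39 = €639,972.19.
EOQ at €11.99 = 2417.5 < 3900, so use break Q=3900: TC = 47,200×€11.99 + (47,200/3900.0)×193 + (3900.0/2)×0.26×€11.99 = €574,342.72.
EOQ at €11.78 = 2439.0 < 22000, so use break Q=22000: TC = 47,200×€11.78 + (47,200/22000.0)×193 + (22000.0/2)×0.26×€11.78 = €590,120.87.
Lowest total cost is €574,342.72 at Q = 3900.0.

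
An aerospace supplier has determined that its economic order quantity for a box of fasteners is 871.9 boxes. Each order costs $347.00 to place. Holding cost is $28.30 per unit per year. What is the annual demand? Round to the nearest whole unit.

D ≈ 31,000 boxes per year

Invert the EOQ relation Q*² = 2DS/H.
From Q* = √(2DS/H): D = Q*²H / (2S) = 871.9² × 28.3 / (2 × 347) = 30999.902.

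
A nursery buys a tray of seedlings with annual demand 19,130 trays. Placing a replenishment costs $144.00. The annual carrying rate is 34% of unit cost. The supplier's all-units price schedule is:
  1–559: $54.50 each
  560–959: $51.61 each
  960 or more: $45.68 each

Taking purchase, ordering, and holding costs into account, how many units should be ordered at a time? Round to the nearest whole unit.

Q* ≈ 960 trays

Holding cost per unit per year at price C is H = 0.34·C.
Candidates are each tier's EOQ (if it falls in that tier) and each price-break quantity.
EOQ at $54.50 = 545.3 (feasible in tier 1): TC = 19,130×$54.50 + (19,130/545.3)×144 + (545.3/2)×0.34×$54.50 = $1,052,688.96.
EOQ at $51.61 = 560.3 (feasible in tier 2): TC = 19,130×$51.61 + (19,130/560.3)×144 + (560.3/2)×0.34×$51.61 = $997,131.71.
EOQ at $45.68 = 595.6 < 960, so use break Q=960: TC = 19,130×$45.68 + (19,130/960.0)×144 + (960.0/2)×0.34×$45.68 = $884,182.88.
Lowest total cost is $884,182.88 at Q = 960.0.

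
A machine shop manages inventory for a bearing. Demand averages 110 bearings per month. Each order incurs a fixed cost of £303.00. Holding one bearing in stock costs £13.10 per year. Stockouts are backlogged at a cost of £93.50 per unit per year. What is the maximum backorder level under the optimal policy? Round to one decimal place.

Annual demand D = 110 × 12 = 1,320.
With planned backorders, Q* = √(2DS/H) · √((H+B)/B).
√(2DS/H) = √(2 × 1,320 × 303 / 13.1) = 247.108.
√((H+B)/B) = √((13.1+93.5)/93.5) = 1.0678.
Q* ≈ 263.852.
S* = Q* · H/(H+B) = 263.852 × 13.1/106.6 ≈ 32.425.

S* ≈ 32.4 bearings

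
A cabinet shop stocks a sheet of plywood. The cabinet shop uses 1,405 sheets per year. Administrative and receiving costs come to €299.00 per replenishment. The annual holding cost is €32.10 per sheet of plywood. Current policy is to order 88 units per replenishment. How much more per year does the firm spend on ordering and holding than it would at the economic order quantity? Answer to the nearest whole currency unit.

EOQ = √(2DS/H) = √(2 × 1,405 × 299 / 32.1) ≈ 161.78.
Cost at Q* = (D/Q*)S + (Q*/2)H = √(2DSH) ≈ €5,193.27.
Cost at Q = 88: (1,405/88)×299 + (88/2)×32.1 = €4,773.81 + €1,412.40 = €6,186.21.
Excess = €6,186.21 − €5,193.27 = €992.93.

Extra cost ≈ €993 per year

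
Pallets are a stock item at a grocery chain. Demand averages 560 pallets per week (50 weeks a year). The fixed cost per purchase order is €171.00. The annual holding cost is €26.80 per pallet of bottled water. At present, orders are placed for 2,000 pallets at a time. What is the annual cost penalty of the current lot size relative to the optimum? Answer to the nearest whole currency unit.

Extra cost ≈ €13,174 per year

Annual demand D = 560 × 50 = 28,000.
EOQ = √(2DS/H) = √(2 × 28,000 × 171 / 26.8) ≈ 597.76.
Cost at Q* = (D/Q*)S + (Q*/2)H = √(2DSH) ≈ €16,019.89.
Cost at Q = 2,000: (28,000/2,000)×171 + (2,000/2)×26.8 = €2,394.00 + €26,800.00 = €29,194.00.
Excess = €29,194.00 − €16,019.89 = €13,174.11.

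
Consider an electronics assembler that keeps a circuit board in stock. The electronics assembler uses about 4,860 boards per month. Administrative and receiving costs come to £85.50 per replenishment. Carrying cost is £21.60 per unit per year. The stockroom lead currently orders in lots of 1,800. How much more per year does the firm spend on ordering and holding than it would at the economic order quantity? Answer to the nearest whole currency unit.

Annual demand D = 4,860 × 12 = 58,320.
EOQ = √(2DS/H) = √(2 × 58,320 × 85.5 / 21.6) ≈ 679.49.
Cost at Q* = (D/Q*)S + (Q*/2)H = √(2DSH) ≈ £14,676.88.
Cost at Q = 1,800: (58,320/1,800)×85.5 + (1,800/2)×21.6 = £2,770.20 + £19,440.00 = £22,210.20.
Excess = £22,210.20 − £14,676.88 = £7,533.32.

Extra cost ≈ £7,533 per year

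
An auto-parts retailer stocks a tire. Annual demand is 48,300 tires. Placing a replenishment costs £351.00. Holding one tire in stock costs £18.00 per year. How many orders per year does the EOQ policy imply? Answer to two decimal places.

N ≈ 35.19 orders per year

EOQ = √(2DS/H) = √(2 × 48,300 × 351 / 18) ≈ 1372.48.
Orders per year = D / Q* = 48,300 / 1372.48 ≈ 35.192.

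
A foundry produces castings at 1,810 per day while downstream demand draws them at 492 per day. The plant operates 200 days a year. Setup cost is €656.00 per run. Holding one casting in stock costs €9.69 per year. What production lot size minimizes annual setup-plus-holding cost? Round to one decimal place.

Annual demand D = 492 × 200 = 98,400.
Production build-up factor (1 − d/p) = 1 − 492/1,810 = 0.7282.
Q* = √(2DS / (H(1 − d/p))) = √(2 × 98,400 × 656 / (9.69 × 0.7282)).
= √(129,100,800 / 7.056) ≈ 4277.442.

Q* ≈ 4,277.4 castings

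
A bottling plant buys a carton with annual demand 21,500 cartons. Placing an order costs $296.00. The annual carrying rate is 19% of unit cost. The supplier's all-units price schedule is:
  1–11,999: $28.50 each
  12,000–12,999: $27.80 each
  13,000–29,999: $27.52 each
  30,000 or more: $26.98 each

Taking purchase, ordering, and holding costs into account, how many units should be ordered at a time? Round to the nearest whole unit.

Q* ≈ 1,533 cartons

Holding cost per unit per year at price C is H = 0.19·C.
For each price level, check whether its EOQ is feasible; otherwise the best quantity at that price is the breakpoint.
EOQ at $28.50 = 1533.1 (feasible in tier 1): TC = 21,500×$28.50 + (21,500/1533.1)×296 + (1533.1/2)×0.19×$28.50 = $621,051.93.
EOQ at $27.80 = 1552.3 < 12000, so use break Q=12000: TC = 21,500×$27.80 + (21,500/12000.0)×296 + (12000.0/2)×0.19×$27.80 = $629,922.33.
EOQ at $27.52 = 1560.2 < 13000, so use break Q=13000: TC = 21,500×$27.52 + (21,500/13000.0)×296 + (13000.0/2)×0.19×$27.52 = $626,156.74.
EOQ at $26.98 = 1575.7 < 30000, so use break Q=30000: TC = 21,500×$26.98 + (21,500/30000.0)×296 + (30000.0/2)×0.19×$26.98 = $657,175.13.
Lowest total cost is $621,051.93 at Q = 1533.1.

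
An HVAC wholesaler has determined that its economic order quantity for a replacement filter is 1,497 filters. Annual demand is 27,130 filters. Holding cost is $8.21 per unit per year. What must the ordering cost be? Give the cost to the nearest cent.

S ≈ $339.08

The basic EOQ model gives Q* = √(2DS/H); rearrange for the unknown.
From Q* = √(2DS/H): S = Q*²H / (2D) = 1,497² × 8.21 / (2 × 27,130) = 339.0837.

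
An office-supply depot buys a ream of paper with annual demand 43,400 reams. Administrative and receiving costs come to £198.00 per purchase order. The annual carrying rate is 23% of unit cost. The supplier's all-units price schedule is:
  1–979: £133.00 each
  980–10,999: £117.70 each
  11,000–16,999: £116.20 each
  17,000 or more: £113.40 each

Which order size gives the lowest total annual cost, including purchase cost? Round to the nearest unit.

Q* ≈ 980 reams

Holding cost per unit per year at price C is H = 0.23·C.
Evaluate total cost at each tier's feasible EOQ or, if the EOQ is below the tier, at the tier's minimum quantity.
EOQ at £133.00 = 749.6 (feasible in tier 1): TC = 43,400×£133.00 + (43,400/749.6)×198 + (749.6/2)×0.23×£133.00 = £5,795,128.85.
EOQ at £117.70 = 796.8 < 980, so use break Q=980: TC = 43,400×£117.70 + (43,400/980.0)×198 + (980.0/2)×0.23×£117.70 = £5,130,213.36.
EOQ at £116.20 = 801.9 < 11000, so use break Q=11000: TC = 43,400×£116.20 + (43,400/11000.0)×198 + (11000.0/2)×0.23×£116.20 = £5,190,854.20.
EOQ at £113.40 = 811.7 < 17000, so use break Q=17000: TC = 43,400×£113.40 + (43,400/17000.0)×198 + (17000.0/2)×0.23×£113.40 = £5,143,762.48.
Lowest total cost is £5,130,213.36 at Q = 980.0.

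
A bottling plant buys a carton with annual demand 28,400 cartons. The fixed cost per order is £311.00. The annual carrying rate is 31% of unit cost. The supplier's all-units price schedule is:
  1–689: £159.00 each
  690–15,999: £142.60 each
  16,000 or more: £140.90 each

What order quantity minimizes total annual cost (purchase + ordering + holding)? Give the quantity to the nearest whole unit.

Holding cost per unit per year at price C is H = 0.31·C.
Evaluate total cost at each tier's feasible EOQ or, if the EOQ is below the tier, at the tier's minimum quantity.
EOQ at £159.00 = 598.7 (feasible in tier 1): TC = 28,400×£159.00 + (28,400/598.7)×311 + (598.7/2)×0.31×£159.00 = £4,545,107.59.
EOQ at £142.60 = 632.1 < 690, so use break Q=690: TC = 28,400×£142.60 + (28,400/690.0)×311 + (690.0/2)×0.31×£142.60 = £4,077,891.65.
EOQ at £140.90 = 635.9 < 16000, so use break Q=16000: TC = 28,400×£140.90 + (28,400/16000.0)×311 + (16000.0/2)×0.31×£140.90 = £4,351,544.03.
Lowest total cost is £4,077,891.65 at Q = 690.0.

Q* ≈ 690 cartons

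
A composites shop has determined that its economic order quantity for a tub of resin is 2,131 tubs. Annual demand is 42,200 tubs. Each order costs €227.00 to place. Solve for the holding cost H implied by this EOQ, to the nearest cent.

Invert the EOQ relation Q*² = 2DS/H.
From Q* = √(2DS/H): H = 2DS / Q*² = 2 × 42,200 × 227 / 2,131² = 4.2189.

H ≈ €4.22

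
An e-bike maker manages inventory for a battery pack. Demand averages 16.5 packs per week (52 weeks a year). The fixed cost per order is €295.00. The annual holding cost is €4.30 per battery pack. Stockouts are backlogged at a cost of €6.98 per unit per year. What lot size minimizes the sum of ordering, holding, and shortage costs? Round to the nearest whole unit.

Annual demand D = 16.5 × 52 = 858.
With planned backorders, Q* = √(2DS/H) · √((H+B)/B).
√(2DS/H) = √(2 × 858 × 295 / 4.3) = 343.112.
√((H+B)/B) = √((4.3+6.98)/6.98) = 1.2712.
Q* ≈ 436.176.

Q* ≈ 436 packs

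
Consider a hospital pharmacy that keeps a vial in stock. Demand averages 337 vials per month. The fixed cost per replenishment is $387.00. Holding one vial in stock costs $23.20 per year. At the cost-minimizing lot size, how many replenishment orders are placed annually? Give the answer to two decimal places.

Annual demand D = 337 × 12 = 4,044.
The optimal lot size = √(2DS/H) = √(2 × 4,044 × 387 / 23.2) ≈ 367.31.
Orders per year = D / Q* = 4,044 / 367.31 ≈ 11.010.

N ≈ 11.01 orders per year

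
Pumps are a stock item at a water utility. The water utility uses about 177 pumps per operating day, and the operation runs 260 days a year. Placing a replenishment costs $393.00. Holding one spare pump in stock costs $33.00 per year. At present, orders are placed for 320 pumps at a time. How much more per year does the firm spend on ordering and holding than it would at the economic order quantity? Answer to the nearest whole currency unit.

Annual demand D = 177 × 260 = 46,020.
EOQ = √(2DS/H) = √(2 × 46,020 × 393 / 33) ≈ 1046.95.
Cost at Q* = (D/Q*)S + (Q*/2)H = √(2DSH) ≈ $34,549.48.
Cost at Q = 320: (46,020/320)×393 + (320/2)×33 = $56,518.31 + $5,280.00 = $61,798.31.
Excess = $61,798.31 − $34,549.48 = $27,248.83.

Extra cost ≈ $27,249 per year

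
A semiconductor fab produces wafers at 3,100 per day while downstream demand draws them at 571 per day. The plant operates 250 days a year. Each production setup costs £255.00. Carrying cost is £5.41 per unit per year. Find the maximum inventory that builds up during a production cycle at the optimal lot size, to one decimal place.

Annual demand D = 571 × 250 = 142,750.
Production build-up factor (1 − d/p) = 1 − 571/3,100 = 0.8158.
Q* = √(2DS / (H(1 − d/p))) = √(2 × 142,750 × 255 / (5.41 × 0.8158)).
= √(72,802,500 / 4.4135) ≈ 4061.448.
Maximum inventory = Q*(1 − d/p) = 4061.448 × 0.8158 ≈ 3313.356.

I_max ≈ 3,313.4 wafers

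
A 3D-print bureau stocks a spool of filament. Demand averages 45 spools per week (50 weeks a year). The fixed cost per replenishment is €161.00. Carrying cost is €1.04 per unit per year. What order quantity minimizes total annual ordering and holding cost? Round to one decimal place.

Annual demand D = 45 × 50 = 2,250.
EOQ = √(2DS / H) = √(2 × 2,250 × 161 / 1.04).
= √(724,500 / 1.04) = √696,634.6154 ≈ 834.646.

Q* ≈ 834.6 spools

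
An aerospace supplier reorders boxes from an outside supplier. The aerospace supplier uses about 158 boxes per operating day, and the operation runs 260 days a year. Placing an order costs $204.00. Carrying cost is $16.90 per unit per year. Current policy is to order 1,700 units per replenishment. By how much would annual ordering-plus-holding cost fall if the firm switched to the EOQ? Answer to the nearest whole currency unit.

Extra cost ≈ $2,464 per year

Annual demand D = 158 × 260 = 41,080.
EOQ = √(2DS/H) = √(2 × 41,080 × 204 / 16.9) ≈ 995.87.
Cost at Q* = (D/Q*)S + (Q*/2)H = √(2DSH) ≈ $16,830.18.
Cost at Q = 1,700: (41,080/1,700)×204 + (1,700/2)×16.9 = $4,929.60 + $14,365.00 = $19,294.60.
Excess = $19,294.60 − $16,830.18 = $2,464.42.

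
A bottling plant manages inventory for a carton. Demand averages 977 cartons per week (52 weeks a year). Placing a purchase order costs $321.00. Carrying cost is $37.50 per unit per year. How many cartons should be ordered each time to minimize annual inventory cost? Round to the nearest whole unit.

Annual demand D = 977 × 52 = 50,804.
EOQ = √(2DS / H) = √(2 × 50,804 × 321 / 37.5).
= √(32,616,168 / 37.5) = √869,764.48 ≈ 932.612.

Q* ≈ 933 cartons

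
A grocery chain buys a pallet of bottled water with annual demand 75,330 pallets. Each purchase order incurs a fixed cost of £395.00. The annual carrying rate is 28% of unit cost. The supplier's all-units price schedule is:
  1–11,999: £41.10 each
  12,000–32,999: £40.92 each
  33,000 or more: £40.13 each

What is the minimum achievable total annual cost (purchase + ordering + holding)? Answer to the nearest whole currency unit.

Holding cost per unit per year at price C is H = 0.28·C.
Candidates are each tier's EOQ (if it falls in that tier) and each price-break quantity.
EOQ at £41.10 = 2274.0 (feasible in tier 1): TC = 75,330×£41.10 + (75,330/2274.0)×395 + (2274.0/2)×0.28×£41.10 = £3,122,232.62.
EOQ at £40.92 = 2279.0 < 12000, so use break Q=12000: TC = 75,330×£40.92 + (75,330/12000.0)×395 + (12000.0/2)×0.28×£40.92 = £3,153,728.81.
EOQ at £40.13 = 2301.4 < 33000, so use break Q=33000: TC = 75,330×£40.13 + (75,330/33000.0)×395 + (33000.0/2)×0.28×£40.13 = £3,209,295.18.
Lowest total cost among the candidates is at Q = 2274.0.

TC* ≈ £3,122,233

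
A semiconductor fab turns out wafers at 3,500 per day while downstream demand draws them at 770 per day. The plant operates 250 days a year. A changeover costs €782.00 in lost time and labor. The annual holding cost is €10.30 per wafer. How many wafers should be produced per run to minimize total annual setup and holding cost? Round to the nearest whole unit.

Annual demand D = 770 × 250 = 192,500.
Production build-up factor (1 − d/p) = 1 − 770/3,500 = 0.7800.
Q* = √(2DS / (H(1 − d/p))) = √(2 × 192,500 × 782 / (10.3 × 0.7800)).
= √(301,070,000 / 8.034) ≈ 6121.641.

Q* ≈ 6,122 wafers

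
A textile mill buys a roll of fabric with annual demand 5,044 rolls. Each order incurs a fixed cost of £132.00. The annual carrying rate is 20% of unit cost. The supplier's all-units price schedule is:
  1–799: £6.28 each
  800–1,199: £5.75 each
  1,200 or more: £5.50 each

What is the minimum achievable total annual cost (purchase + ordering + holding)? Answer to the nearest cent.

TC* ≈ £28,956.84

Holding cost per unit per year at price C is H = 0.20·C.
For each price level, check whether its EOQ is feasible; otherwise the best quantity at that price is the breakpoint.
Tier 1 (£6.28): EOQ = 1029.7 exceeds tier's upper bound 799, so this tier is dominated.
EOQ at £5.75 = 1076.1 (feasible in tier 2): TC = 5,044×£5.75 + (5,044/1076.1)×132 + (1076.1/2)×0.20×£5.75 = £30,240.48.
EOQ at £5.50 = 1100.3 < 1200, so use break Q=1200: TC = 5,044×£5.50 + (5,044/1200.0)×132 + (1200.0/2)×0.20×£5.50 = £28,956.84.
Lowest total cost among the candidates is at Q = 1200.0.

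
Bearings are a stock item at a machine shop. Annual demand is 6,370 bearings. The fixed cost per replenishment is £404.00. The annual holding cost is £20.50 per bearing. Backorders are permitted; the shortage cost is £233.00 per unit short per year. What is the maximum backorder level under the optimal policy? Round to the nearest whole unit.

With planned backorders, Q* = √(2DS/H) · √((H+B)/B).
√(2DS/H) = √(2 × 6,370 × 404 / 20.5) = 501.070.
√((H+B)/B) = √((20.5+233)/233) = 1.0431.
Q* ≈ 522.648.
S* = Q* · H/(H+B) = 522.648 × 20.5/253.5 ≈ 42.265.

S* ≈ 42 bearings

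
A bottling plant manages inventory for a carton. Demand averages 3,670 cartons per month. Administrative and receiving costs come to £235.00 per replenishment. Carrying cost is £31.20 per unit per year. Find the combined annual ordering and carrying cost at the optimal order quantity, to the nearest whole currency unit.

TC* ≈ £25,413

Annual demand D = 3,670 × 12 = 44,040.
Q* = √(2DS/H) = √(2 × 44,040 × 235 / 31.2) ≈ 814.51.
At the optimum the two cost components are equal, so total cost = 2·(Q*/2)H = Q*·H.
Minimum total = √(2DSH) = √(2 × 44,040 × 235 × 31.2) ≈ 25412.646.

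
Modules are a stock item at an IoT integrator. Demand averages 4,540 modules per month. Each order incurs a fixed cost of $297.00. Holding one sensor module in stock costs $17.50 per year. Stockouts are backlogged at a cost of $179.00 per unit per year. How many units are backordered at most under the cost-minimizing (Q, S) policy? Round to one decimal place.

S* ≈ 126.9 modules

Annual demand D = 4,540 × 12 = 54,480.
With planned backorders, Q* = √(2DS/H) · √((H+B)/B).
√(2DS/H) = √(2 × 54,480 × 297 / 17.5) = 1359.855.
√((H+B)/B) = √((17.5+179)/179) = 1.0477.
Q* ≈ 1424.779.
S* = Q* · H/(H+B) = 1424.779 × 17.5/196.5 ≈ 126.889.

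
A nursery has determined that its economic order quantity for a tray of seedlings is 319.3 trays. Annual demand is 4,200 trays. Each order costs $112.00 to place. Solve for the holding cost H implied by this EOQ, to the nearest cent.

H ≈ $9.23

Invert the EOQ relation Q*² = 2DS/H.
From Q* = √(2DS/H): H = 2DS / Q*² = 2 × 4,200 × 112 / 319.3² = 9.2278.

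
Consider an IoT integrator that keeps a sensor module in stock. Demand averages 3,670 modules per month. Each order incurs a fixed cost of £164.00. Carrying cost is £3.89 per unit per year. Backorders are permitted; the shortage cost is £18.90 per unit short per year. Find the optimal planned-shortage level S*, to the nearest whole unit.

S* ≈ 361 modules

Annual demand D = 3,670 × 12 = 44,040.
With planned backorders, Q* = √(2DS/H) · √((H+B)/B).
√(2DS/H) = √(2 × 44,040 × 164 / 3.89) = 1927.018.
√((H+B)/B) = √((3.89+18.9)/18.9) = 1.0981.
Q* ≈ 2116.055.
S* = Q* · H/(H+B) = 2116.055 × 3.89/22.79 ≈ 361.187.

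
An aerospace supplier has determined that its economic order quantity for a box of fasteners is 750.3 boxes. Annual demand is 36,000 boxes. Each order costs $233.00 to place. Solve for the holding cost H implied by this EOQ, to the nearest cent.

The basic EOQ model gives Q* = √(2DS/H); rearrange for the unknown.
From Q* = √(2DS/H): H = 2DS / Q*² = 2 × 36,000 × 233 / 750.3² = 29.8002.

H ≈ $29.80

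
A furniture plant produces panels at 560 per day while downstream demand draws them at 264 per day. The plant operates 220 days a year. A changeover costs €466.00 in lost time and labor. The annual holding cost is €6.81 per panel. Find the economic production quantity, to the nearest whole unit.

Q* ≈ 3,878 panels

Annual demand D = 264 × 220 = 58,080.
Production build-up factor (1 − d/p) = 1 − 264/560 = 0.5286.
Q* = √(2DS / (H(1 − d/p))) = √(2 × 58,080 × 466 / (6.81 × 0.5286)).
= √(54,130,560 / 3.5996) ≈ 3877.893.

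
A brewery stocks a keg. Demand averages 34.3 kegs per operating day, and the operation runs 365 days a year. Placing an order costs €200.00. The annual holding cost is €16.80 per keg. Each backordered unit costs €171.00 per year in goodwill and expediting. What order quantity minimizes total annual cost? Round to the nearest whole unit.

Annual demand D = 34.3 × 365 = 12,519.5.
With planned backorders, Q* = √(2DS/H) · √((H+B)/B).
√(2DS/H) = √(2 × 12,519.5 × 200 / 16.8) = 545.970.
√((H+B)/B) = √((16.8+171)/171) = 1.0480.
Q* ≈ 572.161.

Q* ≈ 572 kegs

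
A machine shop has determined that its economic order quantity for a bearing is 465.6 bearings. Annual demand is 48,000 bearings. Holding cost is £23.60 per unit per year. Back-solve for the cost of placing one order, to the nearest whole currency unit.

S ≈ £53

Invert the EOQ relation Q*² = 2DS/H.
From Q* = √(2DS/H): S = Q*²H / (2D) = 465.6² × 23.6 / (2 × 48,000) = 53.2926.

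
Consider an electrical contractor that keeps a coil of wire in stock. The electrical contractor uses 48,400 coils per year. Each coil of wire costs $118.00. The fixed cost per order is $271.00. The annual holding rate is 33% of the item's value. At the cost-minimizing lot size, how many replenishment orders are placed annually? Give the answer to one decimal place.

Holding cost H = 0.33 × $118.00 = $38.9400 per unit per year.
Q* = √(2DS/H) = √(2 × 48,400 × 271 / 38.94) ≈ 820.78.
Orders per year = D / Q* = 48,400 / 820.78 ≈ 58.969.

N ≈ 59.0 orders per year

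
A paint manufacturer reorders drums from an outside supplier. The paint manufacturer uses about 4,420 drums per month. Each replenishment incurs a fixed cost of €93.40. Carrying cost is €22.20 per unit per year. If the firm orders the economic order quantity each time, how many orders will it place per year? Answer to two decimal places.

Annual demand D = 4,420 × 12 = 53,040.
EOQ = √(2DS/H) = √(2 × 53,040 × 93.4 / 22.2) ≈ 668.06.
Orders per year = D / Q* = 53,040 / 668.06 ≈ 79.394.

N ≈ 79.39 orders per year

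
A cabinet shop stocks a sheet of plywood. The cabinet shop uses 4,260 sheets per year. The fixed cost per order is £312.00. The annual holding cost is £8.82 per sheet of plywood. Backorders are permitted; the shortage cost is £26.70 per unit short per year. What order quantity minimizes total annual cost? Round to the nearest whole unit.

With planned backorders, Q* = √(2DS/H) · √((H+B)/B).
√(2DS/H) = √(2 × 4,260 × 312 / 8.82) = 548.988.
√((H+B)/B) = √((8.82+26.7)/26.7) = 1.1534.
Q* ≈ 633.204.

Q* ≈ 633 sheets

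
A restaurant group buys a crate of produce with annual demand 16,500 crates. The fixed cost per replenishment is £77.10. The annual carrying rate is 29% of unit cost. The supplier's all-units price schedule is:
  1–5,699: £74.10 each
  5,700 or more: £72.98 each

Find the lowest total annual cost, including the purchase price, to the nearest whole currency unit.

Holding cost per unit per year at price C is H = 0.29·C.
Evaluate total cost at each tier's feasible EOQ or, if the EOQ is below the tier, at the tier's minimum quantity.
EOQ at £74.10 = 344.1 (feasible in tier 1): TC = 16,500×£74.10 + (16,500/344.1)×77.1 + (344.1/2)×0.29×£74.10 = £1,230,044.22.
EOQ at £72.98 = 346.7 < 5700, so use break Q=5700: TC = 16,500×£72.98 + (16,500/5700.0)×77.1 + (5700.0/2)×0.29×£72.98 = £1,264,711.15.
Lowest total cost among the candidates is at Q = 344.1.

TC* ≈ £1,230,044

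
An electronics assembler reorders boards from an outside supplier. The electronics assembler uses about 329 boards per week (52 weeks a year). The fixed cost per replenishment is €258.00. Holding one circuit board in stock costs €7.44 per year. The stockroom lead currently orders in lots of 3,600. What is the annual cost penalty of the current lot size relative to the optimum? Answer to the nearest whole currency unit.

Extra cost ≈ €6,514 per year

Annual demand D = 329 × 52 = 17,108.
EOQ = √(2DS/H) = √(2 × 17,108 × 258 / 7.44) ≈ 1089.28.
Cost at Q* = (D/Q*)S + (Q*/2)H = √(2DSH) ≈ €8,104.21.
Cost at Q = 3,600: (17,108/3,600)×258 + (3,600/2)×7.44 = €1,226.07 + €13,392.00 = €14,618.07.
Excess = €14,618.07 − €8,104.21 = €6,513.86.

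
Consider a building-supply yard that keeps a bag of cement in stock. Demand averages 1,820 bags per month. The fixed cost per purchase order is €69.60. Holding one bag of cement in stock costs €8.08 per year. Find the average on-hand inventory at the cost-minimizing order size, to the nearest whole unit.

Average inventory ≈ 307 bags

Annual demand D = 1,820 × 12 = 21,840.
Q* = √(2DS/H) = √(2 × 21,840 × 69.6 / 8.08) ≈ 613.40.
Average inventory = Q*/2 ≈ 613.40 / 2 = 306.698.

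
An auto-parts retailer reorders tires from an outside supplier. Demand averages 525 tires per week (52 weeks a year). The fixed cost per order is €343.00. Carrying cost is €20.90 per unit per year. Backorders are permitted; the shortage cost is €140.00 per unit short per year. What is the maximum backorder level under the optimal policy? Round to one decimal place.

Annual demand D = 525 × 52 = 27,300.
With planned backorders, Q* = √(2DS/H) · √((H+B)/B).
√(2DS/H) = √(2 × 27,300 × 343 / 20.9) = 946.608.
√((H+B)/B) = √((20.9+140)/140) = 1.0720.
Q* ≈ 1014.809.
S* = Q* · H/(H+B) = 1014.809 × 20.9/160.9 ≈ 131.818.

S* ≈ 131.8 tires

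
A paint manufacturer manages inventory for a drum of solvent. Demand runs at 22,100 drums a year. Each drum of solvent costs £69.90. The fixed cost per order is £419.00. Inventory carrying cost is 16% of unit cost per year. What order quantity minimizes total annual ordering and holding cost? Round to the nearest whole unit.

Holding cost H = 0.16 × £69.90 = £11.1840 per unit per year.
EOQ = √(2DS / H) = √(2 × 22,100 × 419 / 11.184).
= √(18,519,800 / 11.184) = √1,655,919.1702 ≈ 1286.825.

Q* ≈ 1,287 drums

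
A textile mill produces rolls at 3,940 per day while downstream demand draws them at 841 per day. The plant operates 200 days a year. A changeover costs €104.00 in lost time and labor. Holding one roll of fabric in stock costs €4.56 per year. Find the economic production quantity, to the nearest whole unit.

Q* ≈ 3,123 rolls

Annual demand D = 841 × 200 = 168,200.
Production build-up factor (1 − d/p) = 1 − 841/3,940 = 0.7865.
Q* = √(2DS / (H(1 − d/p))) = √(2 × 168,200 × 104 / (4.56 × 0.7865)).
= √(34,985,600 / 3.5867) ≈ 3123.198.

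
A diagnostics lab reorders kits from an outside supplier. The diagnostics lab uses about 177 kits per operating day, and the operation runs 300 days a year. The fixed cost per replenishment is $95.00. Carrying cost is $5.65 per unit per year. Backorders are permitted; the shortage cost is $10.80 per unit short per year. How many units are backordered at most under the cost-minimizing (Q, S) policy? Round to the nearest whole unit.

S* ≈ 566 kits

Annual demand D = 177 × 300 = 53,100.
With planned backorders, Q* = √(2DS/H) · √((H+B)/B).
√(2DS/H) = √(2 × 53,100 × 95 / 5.65) = 1336.287.
√((H+B)/B) = √((5.65+10.8)/10.8) = 1.2342.
Q* ≈ 1649.191.
S* = Q* · H/(H+B) = 1649.191 × 5.65/16.45 ≈ 566.439.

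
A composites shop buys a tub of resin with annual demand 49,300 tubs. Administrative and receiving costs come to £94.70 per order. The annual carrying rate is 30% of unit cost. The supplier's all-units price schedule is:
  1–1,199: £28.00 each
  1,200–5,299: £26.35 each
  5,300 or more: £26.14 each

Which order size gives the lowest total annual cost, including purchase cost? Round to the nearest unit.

Q* ≈ 1,200 tubs

Holding cost per unit per year at price C is H = 0.30·C.
For each price level, check whether its EOQ is feasible; otherwise the best quantity at that price is the breakpoint.
EOQ at £28.00 = 1054.3 (feasible in tier 1): TC = 49,300×£28.00 + (49,300/1054.3)×94.7 + (1054.3/2)×0.30×£28.00 = £1,389,256.32.
EOQ at £26.35 = 1086.8 < 1200, so use break Q=1200: TC = 49,300×£26.35 + (49,300/1200.0)×94.7 + (1200.0/2)×0.30×£26.35 = £1,307,688.59.
EOQ at £26.14 = 1091.2 < 5300, so use break Q=5300: TC = 49,300×£26.14 + (49,300/5300.0)×94.7 + (5300.0/2)×0.30×£26.14 = £1,310,364.19.
Lowest total cost is £1,307,688.59 at Q = 1200.0.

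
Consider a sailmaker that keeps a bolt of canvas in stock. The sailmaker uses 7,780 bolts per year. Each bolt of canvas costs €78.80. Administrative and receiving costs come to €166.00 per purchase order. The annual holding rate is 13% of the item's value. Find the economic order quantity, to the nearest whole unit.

Q* ≈ 502 bolts

Holding cost H = 0.13 × €78.80 = €10.2440 per unit per year.
EOQ = √(2DS / H) = √(2 × 7,780 × 166 / 10.244).
= √(2,582,960 / 10.244) = √252,143.6939 ≈ 502.139.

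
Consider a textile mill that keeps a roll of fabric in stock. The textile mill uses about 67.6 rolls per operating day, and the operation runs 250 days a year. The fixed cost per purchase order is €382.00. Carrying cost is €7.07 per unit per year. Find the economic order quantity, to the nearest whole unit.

Annual demand D = 67.6 × 250 = 16,900.
EOQ = √(2DS / H) = √(2 × 16,900 × 382 / 7.07).
= √(12,911,600 / 7.07) = √1,826,251.768 ≈ 1351.389.

Q* ≈ 1,351 rolls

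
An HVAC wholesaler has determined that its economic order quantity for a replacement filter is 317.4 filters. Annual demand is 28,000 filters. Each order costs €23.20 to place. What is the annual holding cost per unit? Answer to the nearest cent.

The basic EOQ model gives Q* = √(2DS/H); rearrange for the unknown.
From Q* = √(2DS/H): H = 2DS / Q*² = 2 × 28,000 × 23.2 / 317.4² = 12.8962.

H ≈ €12.90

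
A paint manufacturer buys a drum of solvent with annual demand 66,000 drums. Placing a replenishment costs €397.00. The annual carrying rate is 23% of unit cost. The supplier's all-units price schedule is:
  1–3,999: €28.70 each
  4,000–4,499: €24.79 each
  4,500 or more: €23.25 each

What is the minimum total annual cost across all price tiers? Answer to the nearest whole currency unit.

Holding cost per unit per year at price C is H = 0.23·C.
For each price level, check whether its EOQ is feasible; otherwise the best quantity at that price is the breakpoint.
EOQ at €28.70 = 2817.6 (feasible in tier 1): TC = 66,000×€28.70 + (66,000/2817.6)×397 + (2817.6/2)×0.23×€28.70 = €1,912,798.89.
EOQ at €24.79 = 3031.7 < 4000, so use break Q=4000: TC = 66,000×€24.79 + (66,000/4000.0)×397 + (4000.0/2)×0.23×€24.79 = €1,654,093.90.
EOQ at €23.25 = 3130.5 < 4500, so use break Q=4500: TC = 66,000×€23.25 + (66,000/4500.0)×397 + (4500.0/2)×0.23×€23.25 = €1,552,354.54.
Lowest total cost among the candidates is at Q = 4500.0.

TC* ≈ €1,552,355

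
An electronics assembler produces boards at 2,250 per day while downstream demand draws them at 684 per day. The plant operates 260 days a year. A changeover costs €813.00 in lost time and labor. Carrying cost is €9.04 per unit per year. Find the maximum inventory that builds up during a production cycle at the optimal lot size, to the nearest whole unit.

I_max ≈ 4,718 boards

Annual demand D = 684 × 260 = 177,840.
Production build-up factor (1 − d/p) = 1 − 684/2,250 = 0.6960.
Q* = √(2DS / (H(1 − d/p))) = √(2 × 177,840 × 813 / (9.04 × 0.6960)).
= √(289,167,840 / 6.2918) ≈ 6779.320.
Maximum inventory = Q*(1 − d/p) = 6779.320 × 0.6960 ≈ 4718.407.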